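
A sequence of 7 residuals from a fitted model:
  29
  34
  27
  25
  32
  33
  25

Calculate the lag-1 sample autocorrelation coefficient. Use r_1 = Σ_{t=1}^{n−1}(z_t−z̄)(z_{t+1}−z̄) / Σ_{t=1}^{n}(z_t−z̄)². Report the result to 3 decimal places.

Mean z̄ = (29 + 34 + 27 + 25 + 32 + 33 + 25)/7 = 29.2857
Σ(z_t−z̄)(z_{t+1}−z̄) = (-1.3469) + (-10.7755) + (9.7959) + (-11.6327) + (10.0816) + (-15.9184) = -19.7959
Denominator Σ(z_t−z̄)² = 85.4286
r_1 = -19.7959 / 85.4286 = -0.232

-0.232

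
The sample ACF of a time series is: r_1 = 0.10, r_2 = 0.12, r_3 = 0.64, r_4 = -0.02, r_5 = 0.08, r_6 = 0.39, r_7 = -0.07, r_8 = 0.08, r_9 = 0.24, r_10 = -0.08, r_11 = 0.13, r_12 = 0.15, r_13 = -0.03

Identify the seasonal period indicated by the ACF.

The largest autocorrelation is r_3 = 0.64, with weaker echoes at lags 6 (0.39), 9 (0.24) and 12 (0.15); the remaining lags stay at or below 0.13.
The dominant spike at lag 3 indicates a seasonal period of 3.

3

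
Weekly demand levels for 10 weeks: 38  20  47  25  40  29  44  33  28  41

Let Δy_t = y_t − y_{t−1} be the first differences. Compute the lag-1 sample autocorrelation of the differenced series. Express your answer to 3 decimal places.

First differences Δy: -18, 27, -22, 15, -11, 15, -11, -5, 13
Mean of differences = 0.3333
Numerator Σ(Δy_t−Δȳ)(Δy_{t+1}−Δȳ) = -1917.7778
Denominator Σ(Δy_t−Δȳ)² = 2422.0000
r_1(Δy) = -1917.7778 / 2422.0000 = -0.792

-0.792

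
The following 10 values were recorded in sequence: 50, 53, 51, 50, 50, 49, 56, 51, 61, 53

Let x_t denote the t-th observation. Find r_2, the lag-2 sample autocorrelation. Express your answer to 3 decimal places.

0.330

Mean x̄ = (50 + 53 + 51 + 50 + 50 + 49 + 56 + 51 + 61 + 53)/10 = 52.4000
Numerator Σ_{t=1}^{8}(x_t−x̄)(x_{t+2}−x̄) = 39.6800
Denominator Σ(x_t−x̄)² = 120.4000
r_2 = 39.6800 / 120.4000 = 0.330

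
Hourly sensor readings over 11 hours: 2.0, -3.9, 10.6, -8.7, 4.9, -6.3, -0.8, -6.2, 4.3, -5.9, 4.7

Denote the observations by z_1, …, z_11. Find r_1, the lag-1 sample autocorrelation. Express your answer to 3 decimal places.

Mean z̄ = (2.0 − 3.9 + 10.6 − 8.7 + 4.9 − 6.3 − 0.8 − 6.2 + 4.3 − 5.9 + 4.7)/11 = -0.4818
Numerator Σ_{t=1}^{10}(z_t−z̄)(z_{t+1}−z̄) = -290.6340
Denominator Σ(z_t−z̄)² = 382.8764
r_1 = -290.6340 / 382.8764 = -0.759

-0.759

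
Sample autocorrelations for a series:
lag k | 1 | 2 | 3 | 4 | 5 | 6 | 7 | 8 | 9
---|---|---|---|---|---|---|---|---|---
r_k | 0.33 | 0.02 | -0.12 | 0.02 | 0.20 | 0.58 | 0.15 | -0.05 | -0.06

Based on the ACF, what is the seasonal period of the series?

The largest autocorrelation is r_6 = 0.58; the remaining lags stay at or below 0.33. The elevated value at lag 1 (0.33), dropping to 0.02 at lag 2, reflects decaying short-term dependence rather than seasonality.
The dominant spike at lag 6 indicates a seasonal period of 6.

6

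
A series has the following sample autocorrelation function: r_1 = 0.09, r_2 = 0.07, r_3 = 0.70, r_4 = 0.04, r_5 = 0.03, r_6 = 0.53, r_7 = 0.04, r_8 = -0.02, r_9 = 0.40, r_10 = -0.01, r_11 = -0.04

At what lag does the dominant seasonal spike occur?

3

The largest autocorrelation is r_3 = 0.70, with weaker echoes at lags 6 (0.53) and 9 (0.40); the remaining lags stay at or below 0.09.
The dominant spike at lag 3 indicates a seasonal period of 3.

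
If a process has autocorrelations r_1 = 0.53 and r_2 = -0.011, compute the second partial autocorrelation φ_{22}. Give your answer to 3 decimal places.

-0.406

φ_{22} = (r_2 − r_1²) / (1 − r_1²)
r_1² = (0.53)² = 0.2809
Numerator = -0.011 − 0.2809 = -0.2919; denominator = 1 − 0.2809 = 0.7191
φ_{22} = -0.2919 / 0.7191 = -0.406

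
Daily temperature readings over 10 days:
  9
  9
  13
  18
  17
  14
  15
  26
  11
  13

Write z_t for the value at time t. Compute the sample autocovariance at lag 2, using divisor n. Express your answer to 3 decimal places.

Mean z̄ = (9 + 9 + 13 + 18 + 17 + 14 + 15 + 26 + 11 + 13)/10 = 14.5000
Σ_{t=1}^{8}(z_t−z̄)(z_{t+2}−z̄) = -40.0000
γ_2 = -40.0000 / 10 = -4.000

-4.000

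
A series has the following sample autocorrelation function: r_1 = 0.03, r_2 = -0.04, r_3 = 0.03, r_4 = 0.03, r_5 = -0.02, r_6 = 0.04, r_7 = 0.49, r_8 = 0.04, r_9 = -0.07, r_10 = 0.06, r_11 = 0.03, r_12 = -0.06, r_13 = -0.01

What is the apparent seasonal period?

The largest autocorrelation is r_7 = 0.49; the remaining lags stay at or below 0.06.
The dominant spike at lag 7 indicates a seasonal period of 7.

7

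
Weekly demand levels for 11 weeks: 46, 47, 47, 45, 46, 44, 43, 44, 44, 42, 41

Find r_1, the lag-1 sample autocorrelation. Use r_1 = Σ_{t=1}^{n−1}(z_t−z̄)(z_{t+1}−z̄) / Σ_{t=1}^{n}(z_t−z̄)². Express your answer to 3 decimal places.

0.596

Mean z̄ = (46 + 47 + 47 + 45 + 46 + 44 + 43 + 44 + 44 + 42 + 41)/11 = 44.4545
Numerator Σ_{t=1}^{10}(z_t−z̄)(z_{t+1}−z̄) = 23.0661
Denominator Σ(z_t−z̄)² = 38.7273
r_1 = 23.0661 / 38.7273 = 0.596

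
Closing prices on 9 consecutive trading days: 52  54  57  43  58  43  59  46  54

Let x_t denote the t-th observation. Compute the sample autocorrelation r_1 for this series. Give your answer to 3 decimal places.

Mean x̄ = (52 + 54 + 57 + 43 + 58 + 43 + 59 + 46 + 54)/9 = 51.7778
Numerator Σ_{t=1}^{8}(x_t−x̄)(x_{t+1}−x̄) = -260.9383
Denominator Σ(x_t−x̄)² = 315.5556
r_1 = -260.9383 / 315.5556 = -0.827

-0.827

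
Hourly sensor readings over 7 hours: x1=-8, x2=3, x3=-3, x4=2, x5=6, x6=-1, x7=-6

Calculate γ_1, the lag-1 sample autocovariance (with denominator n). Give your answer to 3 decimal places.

Mean x̄ = (-8 + 3 − 3 + 2 + 6 − 1 − 6)/7 = -1.0000
Deviations: -7.0000, 4.0000, -2.0000, 3.0000, 7.0000, 0.0000, -5.0000
Σ_{t=1}^{6}(x_t−x̄)(x_{t+1}−x̄) = -21.0000
γ_1 = -21.0000 / 7 = -3.000

-3.000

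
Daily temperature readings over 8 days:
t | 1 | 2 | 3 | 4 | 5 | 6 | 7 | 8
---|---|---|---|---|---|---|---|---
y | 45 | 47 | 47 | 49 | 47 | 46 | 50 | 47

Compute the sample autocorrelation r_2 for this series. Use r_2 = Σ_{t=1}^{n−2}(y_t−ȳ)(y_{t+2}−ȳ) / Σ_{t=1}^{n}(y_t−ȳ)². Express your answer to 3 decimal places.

Mean ȳ = (45 + 47 + 47 + 49 + 47 + 46 + 50 + 47)/8 = 47.2500
Deviations from mean: -2.2500, -0.2500, -0.2500, 1.7500, -0.2500, -1.2500, 2.7500, -0.2500
Numerator Σ_{t=1}^{6}(y_t−ȳ)(y_{t+2}−ȳ) = -2.3750
Denominator Σ(y_t−ȳ)² = 17.5000
r_2 = -2.3750 / 17.5000 = -0.136

-0.136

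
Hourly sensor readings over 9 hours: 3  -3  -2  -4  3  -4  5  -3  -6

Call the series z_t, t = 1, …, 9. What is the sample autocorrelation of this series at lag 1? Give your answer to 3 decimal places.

-0.395

Mean z̄ = (3 − 3 − 2 − 4 + 3 − 4 + 5 − 3 − 6)/9 = -1.2222
Numerator Σ_{t=1}^{8}(z_t−z̄)(z_{t+1}−z̄) = -47.2716
Denominator Σ(z_t−z̄)² = 119.5556
r_1 = -47.2716 / 119.5556 = -0.395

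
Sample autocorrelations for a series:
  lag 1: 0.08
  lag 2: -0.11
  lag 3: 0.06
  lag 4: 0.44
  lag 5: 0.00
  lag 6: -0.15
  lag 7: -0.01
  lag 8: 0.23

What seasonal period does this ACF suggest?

4

The largest autocorrelation is r_4 = 0.44, with a weaker echo at lag 8 (0.23); the remaining lags stay at or below 0.08.
The dominant spike at lag 4 indicates a seasonal period of 4.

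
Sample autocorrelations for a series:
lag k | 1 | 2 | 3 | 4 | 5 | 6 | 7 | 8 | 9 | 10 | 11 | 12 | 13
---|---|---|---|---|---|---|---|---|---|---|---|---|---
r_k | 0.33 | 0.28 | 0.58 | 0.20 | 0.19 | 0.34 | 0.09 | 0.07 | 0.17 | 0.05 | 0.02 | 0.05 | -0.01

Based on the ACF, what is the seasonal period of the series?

The largest autocorrelation is r_3 = 0.58, with a weaker echo at lag 6 (0.34); the remaining lags stay at or below 0.33. The elevated value at lag 1 (0.33), dropping to 0.28 at lag 2, reflects decaying short-term dependence rather than seasonality.
The dominant spike at lag 3 indicates a seasonal period of 3.

3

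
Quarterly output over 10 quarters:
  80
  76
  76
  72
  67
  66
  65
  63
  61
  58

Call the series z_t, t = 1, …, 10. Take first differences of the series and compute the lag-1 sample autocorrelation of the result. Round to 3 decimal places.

-0.209

First differences Δz: -4, 0, -4, -5, -1, -1, -2, -2, -3
Mean of differences = -2.4444
Numerator Σ(Δz_t−Δz̄)(Δz_{t+1}−Δz̄) = -4.6420
Denominator Σ(Δz_t−Δz̄)² = 22.2222
r_1(Δz) = -4.6420 / 22.2222 = -0.209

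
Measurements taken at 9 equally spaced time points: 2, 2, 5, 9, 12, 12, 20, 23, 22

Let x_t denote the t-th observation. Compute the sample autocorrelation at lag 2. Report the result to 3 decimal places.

0.331

Mean x̄ = (2 + 2 + 5 + 9 + 12 + 12 + 20 + 23 + 22)/9 = 11.8889
Σ(x_t−x̄)(x_{t+2}−x̄) = (68.1235) + (28.5679) + (-0.7654) + (-0.3210) + (0.9012) + (1.2346) + (82.0123) = 179.7531
Denominator Σ(x_t−x̄)² = 542.8889
r_2 = 179.7531 / 542.8889 = 0.331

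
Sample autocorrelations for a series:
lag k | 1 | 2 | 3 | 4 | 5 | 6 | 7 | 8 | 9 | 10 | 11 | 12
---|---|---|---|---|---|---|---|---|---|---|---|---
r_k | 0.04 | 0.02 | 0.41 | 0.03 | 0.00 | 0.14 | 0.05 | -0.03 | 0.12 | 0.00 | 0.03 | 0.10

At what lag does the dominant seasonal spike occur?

3

The largest autocorrelation is r_3 = 0.41; the remaining lags stay at or below 0.14.
The dominant spike at lag 3 indicates a seasonal period of 3.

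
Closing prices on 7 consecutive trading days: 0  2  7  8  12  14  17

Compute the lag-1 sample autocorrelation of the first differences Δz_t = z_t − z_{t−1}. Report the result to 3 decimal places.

-0.833

First differences Δz: 2, 5, 1, 4, 2, 3
Mean of differences = 2.8333
Numerator Σ(Δz_t−Δz̄)(Δz_{t+1}−Δz̄) = -9.0278
Denominator Σ(Δz_t−Δz̄)² = 10.8333
r_1(Δz) = -9.0278 / 10.8333 = -0.833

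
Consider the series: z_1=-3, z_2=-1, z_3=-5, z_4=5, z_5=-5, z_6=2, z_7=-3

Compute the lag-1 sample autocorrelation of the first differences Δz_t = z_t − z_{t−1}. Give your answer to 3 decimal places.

-0.861

First differences Δz: 2, -4, 10, -10, 7, -5
Mean of differences = 0.0000
Numerator Σ(Δz_t−Δz̄)(Δz_{t+1}−Δz̄) = -253.0000
Denominator Σ(Δz_t−Δz̄)² = 294.0000
r_1(Δz) = -253.0000 / 294.0000 = -0.861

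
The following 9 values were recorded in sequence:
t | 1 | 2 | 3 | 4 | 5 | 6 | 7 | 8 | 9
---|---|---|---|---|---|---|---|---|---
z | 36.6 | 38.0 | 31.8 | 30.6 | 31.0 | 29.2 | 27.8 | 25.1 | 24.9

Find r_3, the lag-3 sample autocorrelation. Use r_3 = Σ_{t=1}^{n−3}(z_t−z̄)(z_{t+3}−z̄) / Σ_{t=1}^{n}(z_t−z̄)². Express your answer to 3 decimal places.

0.043

Mean z̄ = (36.6 + 38.0 + 31.8 + 30.6 + 31.0 + 29.2 + 27.8 + 25.1 + 24.9)/9 = 30.5556
Numerator Σ_{t=1}^{6}(z_t−z̄)(z_{t+3}−z̄) = 7.0096
Denominator Σ(z_t−z̄)² = 164.8822
r_3 = 7.0096 / 164.8822 = 0.043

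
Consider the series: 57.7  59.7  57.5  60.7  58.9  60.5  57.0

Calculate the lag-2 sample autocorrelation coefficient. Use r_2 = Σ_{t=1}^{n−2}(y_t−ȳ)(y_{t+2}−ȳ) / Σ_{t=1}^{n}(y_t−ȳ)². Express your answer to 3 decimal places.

0.448

Mean ȳ = (57.7 + 59.7 + 57.5 + 60.7 + 58.9 + 60.5 + 57.0)/7 = 58.8571
Deviations from mean: -1.1571, 0.8429, -1.3571, 1.8429, 0.0429, 1.6429, -1.8571
Numerator Σ_{t=1}^{5}(y_t−ȳ)(y_{t+2}−ȳ) = 6.0135
Denominator Σ(y_t−ȳ)² = 13.4371
r_2 = 6.0135 / 13.4371 = 0.448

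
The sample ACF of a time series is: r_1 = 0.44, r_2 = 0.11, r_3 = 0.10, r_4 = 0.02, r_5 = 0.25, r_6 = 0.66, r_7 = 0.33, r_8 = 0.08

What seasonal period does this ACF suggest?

6

The largest autocorrelation is r_6 = 0.66; the remaining lags stay at or below 0.44. The elevated value at lag 1 (0.44), dropping to 0.11 at lag 2, reflects decaying short-term dependence rather than seasonality.
The dominant spike at lag 6 indicates a seasonal period of 6.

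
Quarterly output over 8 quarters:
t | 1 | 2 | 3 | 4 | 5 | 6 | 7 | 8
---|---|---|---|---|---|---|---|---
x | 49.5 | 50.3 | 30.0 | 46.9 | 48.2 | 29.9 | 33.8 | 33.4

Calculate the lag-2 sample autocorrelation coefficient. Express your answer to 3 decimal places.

Mean x̄ = (49.5 + 50.3 + 30.0 + 46.9 + 48.2 + 29.9 + 33.8 + 33.4)/8 = 40.2500
Deviations from mean: 9.2500, 10.0500, -10.2500, 6.6500, 7.9500, -10.3500, -6.4500, -6.8500
Σ(x_t−x̄)(x_{t+2}−x̄) = (-94.8125) + (66.8325) + (-81.4875) + (-68.8275) + (-51.2775) + (70.8975) = -158.6750
Denominator Σ(x_t−x̄)² = 594.7000
r_2 = -158.6750 / 594.7000 = -0.267

-0.267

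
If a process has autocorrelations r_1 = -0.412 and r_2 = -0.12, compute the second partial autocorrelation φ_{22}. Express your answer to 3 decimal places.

φ_{22} = (r_2 − r_1²) / (1 − r_1²)
r_1² = (-0.412)² = 0.169744
Numerator = -0.12 − 0.1697 = -0.2897; denominator = 1 − 0.1697 = 0.8303
φ_{22} = -0.2897 / 0.8303 = -0.349

-0.349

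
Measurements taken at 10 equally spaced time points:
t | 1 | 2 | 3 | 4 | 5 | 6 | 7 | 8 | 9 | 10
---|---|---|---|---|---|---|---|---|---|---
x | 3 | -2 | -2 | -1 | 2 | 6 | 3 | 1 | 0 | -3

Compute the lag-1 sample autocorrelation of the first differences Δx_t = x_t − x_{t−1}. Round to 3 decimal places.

First differences Δx: -5, 0, 1, 3, 4, -3, -2, -1, -3
Mean of differences = -0.6667
Numerator Σ(Δx_t−Δx̄)(Δx_{t+1}−Δx̄) = 14.8889
Denominator Σ(Δx_t−Δx̄)² = 70.0000
r_1(Δx) = 14.8889 / 70.0000 = 0.213

0.213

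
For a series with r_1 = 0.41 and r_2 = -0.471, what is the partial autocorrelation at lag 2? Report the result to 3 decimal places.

φ_{22} = (r_2 − r_1²) / (1 − r_1²)
r_1² = (0.41)² = 0.1681
Numerator = -0.471 − 0.1681 = -0.6391; denominator = 1 − 0.1681 = 0.8319
φ_{22} = -0.6391 / 0.8319 = -0.768

-0.768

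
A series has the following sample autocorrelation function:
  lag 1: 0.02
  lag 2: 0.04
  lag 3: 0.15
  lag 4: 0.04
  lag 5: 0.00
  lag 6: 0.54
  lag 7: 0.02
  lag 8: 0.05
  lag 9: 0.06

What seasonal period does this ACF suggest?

6

The largest autocorrelation is r_6 = 0.54; the remaining lags stay at or below 0.15.
The dominant spike at lag 6 indicates a seasonal period of 6.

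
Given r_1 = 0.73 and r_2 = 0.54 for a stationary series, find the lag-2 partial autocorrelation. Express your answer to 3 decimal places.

0.015

φ_{22} = (r_2 − r_1²) / (1 − r_1²)
r_1² = (0.73)² = 0.5329
Numerator = 0.54 − 0.5329 = 0.0071; denominator = 1 − 0.5329 = 0.4671
φ_{22} = 0.0071 / 0.4671 = 0.015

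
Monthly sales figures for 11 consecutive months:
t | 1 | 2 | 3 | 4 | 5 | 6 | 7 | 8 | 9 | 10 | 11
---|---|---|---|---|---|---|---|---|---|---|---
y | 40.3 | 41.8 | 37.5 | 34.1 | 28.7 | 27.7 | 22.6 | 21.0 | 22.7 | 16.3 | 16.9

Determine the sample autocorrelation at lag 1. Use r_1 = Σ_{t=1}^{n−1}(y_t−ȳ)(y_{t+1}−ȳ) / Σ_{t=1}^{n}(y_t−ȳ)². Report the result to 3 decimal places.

0.755

Mean ȳ = (40.3 + 41.8 + 37.5 + 34.1 + 28.7 + 27.7 + 22.6 + 21.0 + 22.7 + 16.3 + 16.9)/11 = 28.1455
Numerator Σ_{t=1}^{10}(y_t−ȳ)(y_{t+1}−ȳ) = 631.1707
Denominator Σ(y_t−ȳ)² = 835.8873
r_1 = 631.1707 / 835.8873 = 0.755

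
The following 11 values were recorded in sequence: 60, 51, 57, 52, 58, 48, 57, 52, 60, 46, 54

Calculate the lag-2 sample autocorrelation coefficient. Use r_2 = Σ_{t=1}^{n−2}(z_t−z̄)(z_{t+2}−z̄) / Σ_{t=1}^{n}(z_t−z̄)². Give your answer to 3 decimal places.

Mean z̄ = (60 + 51 + 57 + 52 + 58 + 48 + 57 + 52 + 60 + 46 + 54)/11 = 54.0909
Numerator Σ_{t=1}^{9}(z_t−z̄)(z_{t+2}−z̄) = 105.4380
Denominator Σ(z_t−z̄)² = 222.9091
r_2 = 105.4380 / 222.9091 = 0.473

0.473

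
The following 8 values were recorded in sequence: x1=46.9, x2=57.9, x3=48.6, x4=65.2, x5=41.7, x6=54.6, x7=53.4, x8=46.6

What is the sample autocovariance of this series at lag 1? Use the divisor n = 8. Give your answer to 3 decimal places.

-32.552

Mean x̄ = (46.9 + 57.9 + 48.6 + 65.2 + 41.7 + 54.6 + 53.4 + 46.6)/8 = 51.8625
Σ_{t=1}^{7}(x_t−x̄)(x_{t+1}−x̄) = -260.4164
γ_1 = -260.4164 / 8 = -32.552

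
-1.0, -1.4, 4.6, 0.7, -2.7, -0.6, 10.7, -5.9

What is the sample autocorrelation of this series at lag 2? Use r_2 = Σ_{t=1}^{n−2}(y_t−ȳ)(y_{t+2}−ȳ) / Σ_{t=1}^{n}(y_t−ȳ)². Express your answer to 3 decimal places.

Mean ȳ = (-1.0 − 1.4 + 4.6 + 0.7 − 2.7 − 0.6 + 10.7 − 5.9)/8 = 0.5500
Deviations from mean: -1.5500, -1.9500, 4.0500, 0.1500, -3.2500, -1.1500, 10.1500, -6.4500
Numerator Σ_{t=1}^{6}(y_t−ȳ)(y_{t+2}−ȳ) = -45.4750
Denominator Σ(y_t−ȳ)² = 179.1400
r_2 = -45.4750 / 179.1400 = -0.254

-0.254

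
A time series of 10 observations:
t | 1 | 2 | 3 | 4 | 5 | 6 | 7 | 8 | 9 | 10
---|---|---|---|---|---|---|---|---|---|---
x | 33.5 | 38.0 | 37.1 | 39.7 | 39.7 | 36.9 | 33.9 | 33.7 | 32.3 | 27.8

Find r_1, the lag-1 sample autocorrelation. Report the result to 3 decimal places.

0.497

Mean x̄ = (33.5 + 38.0 + 37.1 + 39.7 + 39.7 + 36.9 + 33.9 + 33.7 + 32.3 + 27.8)/10 = 35.2600
Numerator Σ_{t=1}^{9}(x_t−x̄)(x_{t+1}−x̄) = 61.9744
Denominator Σ(x_t−x̄)² = 124.8040
r_1 = 61.9744 / 124.8040 = 0.497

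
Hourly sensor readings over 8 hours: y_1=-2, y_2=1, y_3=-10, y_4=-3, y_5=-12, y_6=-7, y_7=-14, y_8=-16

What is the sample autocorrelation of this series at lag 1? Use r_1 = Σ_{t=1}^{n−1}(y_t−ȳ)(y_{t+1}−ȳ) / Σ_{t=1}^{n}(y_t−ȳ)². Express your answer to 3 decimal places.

Mean ȳ = (-2 + 1 − 10 − 3 − 12 − 7 − 14 − 16)/8 = -7.8750
Σ(y_t−ȳ)(y_{t+1}−ȳ) = (52.1406) + (-18.8594) + (-10.3594) + (-20.1094) + (-3.6094) + (-5.3594) + (49.7656) = 43.6094
Denominator Σ(y_t−ȳ)² = 262.8750
r_1 = 43.6094 / 262.8750 = 0.166

0.166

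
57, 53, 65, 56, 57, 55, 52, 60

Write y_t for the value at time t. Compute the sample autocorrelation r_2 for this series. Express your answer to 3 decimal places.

0.005

Mean ȳ = (57 + 53 + 65 + 56 + 57 + 55 + 52 + 60)/8 = 56.8750
Σ(y_t−ȳ)(y_{t+2}−ȳ) = (1.0156) + (3.3906) + (1.0156) + (1.6406) + (-0.6094) + (-5.8594) = 0.5938
Denominator Σ(y_t−ȳ)² = 118.8750
r_2 = 0.5938 / 118.8750 = 0.005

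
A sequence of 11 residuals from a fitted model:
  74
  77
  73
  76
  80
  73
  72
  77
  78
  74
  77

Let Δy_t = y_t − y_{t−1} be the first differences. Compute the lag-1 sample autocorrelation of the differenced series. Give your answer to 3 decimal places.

First differences Δy: 3, -4, 3, 4, -7, -1, 5, 1, -4, 3
Mean of differences = 0.3000
Numerator Σ(Δy_t−Δȳ)(Δy_{t+1}−Δȳ) = -48.1900
Denominator Σ(Δy_t−Δȳ)² = 150.1000
r_1(Δy) = -48.1900 / 150.1000 = -0.321

-0.321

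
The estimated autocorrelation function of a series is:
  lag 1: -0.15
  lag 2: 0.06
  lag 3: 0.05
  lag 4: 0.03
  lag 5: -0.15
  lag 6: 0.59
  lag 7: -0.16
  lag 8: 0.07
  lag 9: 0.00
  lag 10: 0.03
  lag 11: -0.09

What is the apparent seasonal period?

The largest autocorrelation is r_6 = 0.59; the remaining lags stay at or below 0.07.
The dominant spike at lag 6 indicates a seasonal period of 6.

6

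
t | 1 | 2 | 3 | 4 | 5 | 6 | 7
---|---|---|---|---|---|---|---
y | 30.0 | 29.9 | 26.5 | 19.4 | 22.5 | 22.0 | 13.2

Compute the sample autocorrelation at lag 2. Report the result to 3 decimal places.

0.029

Mean ȳ = (30.0 + 29.9 + 26.5 + 19.4 + 22.5 + 22.0 + 13.2)/7 = 23.3571
Σ(y_t−ȳ)(y_{t+2}−ȳ) = (20.8776) + (-25.8910) + (-2.6939) + (5.3704) + (8.7061) = 6.3692
Denominator Σ(y_t−ȳ)² = 218.2171
r_2 = 6.3692 / 218.2171 = 0.029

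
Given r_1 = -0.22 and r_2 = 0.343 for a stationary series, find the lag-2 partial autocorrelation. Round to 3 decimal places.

φ_{22} = (r_2 − r_1²) / (1 − r_1²)
r_1² = (-0.22)² = 0.0484
Numerator = 0.343 − 0.0484 = 0.2946; denominator = 1 − 0.0484 = 0.9516
φ_{22} = 0.2946 / 0.9516 = 0.310

0.310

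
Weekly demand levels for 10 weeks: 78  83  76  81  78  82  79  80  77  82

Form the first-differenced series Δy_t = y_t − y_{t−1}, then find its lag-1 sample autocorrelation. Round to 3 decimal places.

First differences Δy: 5, -7, 5, -3, 4, -3, 1, -3, 5
Mean of differences = 0.4444
Numerator Σ(Δy_t−Δȳ)(Δy_{t+1}−Δȳ) = -127.5309
Denominator Σ(Δy_t−Δȳ)² = 166.2222
r_1(Δy) = -127.5309 / 166.2222 = -0.767

-0.767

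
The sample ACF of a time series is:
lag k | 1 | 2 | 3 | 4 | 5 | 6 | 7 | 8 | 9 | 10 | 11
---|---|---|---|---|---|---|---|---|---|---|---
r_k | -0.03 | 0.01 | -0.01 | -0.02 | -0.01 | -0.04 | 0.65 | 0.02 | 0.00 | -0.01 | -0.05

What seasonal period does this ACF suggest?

7

The largest autocorrelation is r_7 = 0.65; the remaining lags stay at or below 0.02.
The dominant spike at lag 7 indicates a seasonal period of 7.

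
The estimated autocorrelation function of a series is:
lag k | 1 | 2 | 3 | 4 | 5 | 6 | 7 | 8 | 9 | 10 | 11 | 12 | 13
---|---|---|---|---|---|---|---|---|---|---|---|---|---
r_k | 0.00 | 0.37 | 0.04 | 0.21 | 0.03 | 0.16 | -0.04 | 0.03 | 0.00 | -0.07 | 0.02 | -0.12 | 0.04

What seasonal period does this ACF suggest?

The largest autocorrelation is r_2 = 0.37, with weaker echoes at lags 4 (0.21) and 6 (0.16); the remaining lags stay at or below 0.04.
The dominant spike at lag 2 indicates a seasonal period of 2.

2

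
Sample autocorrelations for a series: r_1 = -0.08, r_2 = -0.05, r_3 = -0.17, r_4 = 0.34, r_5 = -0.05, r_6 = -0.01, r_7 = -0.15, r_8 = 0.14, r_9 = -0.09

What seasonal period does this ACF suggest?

The largest autocorrelation is r_4 = 0.34; the remaining lags stay at or below 0.14.
The dominant spike at lag 4 indicates a seasonal period of 4.

4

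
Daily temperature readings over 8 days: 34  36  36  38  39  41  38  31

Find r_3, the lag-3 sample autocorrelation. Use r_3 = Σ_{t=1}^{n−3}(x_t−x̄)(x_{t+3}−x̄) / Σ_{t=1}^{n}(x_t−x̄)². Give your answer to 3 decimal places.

-0.284

Mean x̄ = (34 + 36 + 36 + 38 + 39 + 41 + 38 + 31)/8 = 36.6250
Deviations from mean: -2.6250, -0.6250, -0.6250, 1.3750, 2.3750, 4.3750, 1.3750, -5.6250
Σ(x_t−x̄)(x_{t+3}−x̄) = (-3.6094) + (-1.4844) + (-2.7344) + (1.8906) + (-13.3594) = -19.2969
Denominator Σ(x_t−x̄)² = 67.8750
r_3 = -19.2969 / 67.8750 = -0.284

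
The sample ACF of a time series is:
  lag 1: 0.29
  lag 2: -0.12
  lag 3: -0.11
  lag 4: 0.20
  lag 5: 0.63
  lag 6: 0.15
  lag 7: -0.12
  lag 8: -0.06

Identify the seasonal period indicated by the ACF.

The largest autocorrelation is r_5 = 0.63; the remaining lags stay at or below 0.29.
The dominant spike at lag 5 indicates a seasonal period of 5.

5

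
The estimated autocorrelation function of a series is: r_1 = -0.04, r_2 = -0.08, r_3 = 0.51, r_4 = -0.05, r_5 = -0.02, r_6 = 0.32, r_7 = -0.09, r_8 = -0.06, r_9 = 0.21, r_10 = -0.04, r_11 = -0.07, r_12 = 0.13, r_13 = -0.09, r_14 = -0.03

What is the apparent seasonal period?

The largest autocorrelation is r_3 = 0.51, with weaker echoes at lags 6 (0.32) and 9 (0.21); the remaining lags stay at or below 0.13.
The dominant spike at lag 3 indicates a seasonal period of 3.

3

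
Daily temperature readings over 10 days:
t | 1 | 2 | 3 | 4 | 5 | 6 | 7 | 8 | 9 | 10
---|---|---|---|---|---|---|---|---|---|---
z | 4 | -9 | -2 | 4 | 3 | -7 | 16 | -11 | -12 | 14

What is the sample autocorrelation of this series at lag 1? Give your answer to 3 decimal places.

Mean z̄ = (4 − 9 − 2 + 4 + 3 − 7 + 16 − 11 − 12 + 14)/10 = 0.0000
Numerator Σ_{t=1}^{9}(z_t−z̄)(z_{t+1}−z̄) = -359.0000
Denominator Σ(z_t−z̄)² = 892.0000
r_1 = -359.0000 / 892.0000 = -0.402

-0.402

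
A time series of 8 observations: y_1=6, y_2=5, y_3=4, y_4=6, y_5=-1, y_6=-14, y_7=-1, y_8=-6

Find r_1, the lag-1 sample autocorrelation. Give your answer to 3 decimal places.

Mean ȳ = (6 + 5 + 4 + 6 − 1 − 14 − 1 − 6)/8 = -0.1250
Deviations from mean: 6.1250, 5.1250, 4.1250, 6.1250, -0.8750, -13.8750, -0.8750, -5.8750
Σ(y_t−ȳ)(y_{t+1}−ȳ) = (31.3906) + (21.1406) + (25.2656) + (-5.3594) + (12.1406) + (12.1406) + (5.1406) = 101.8594
Denominator Σ(y_t−ȳ)² = 346.8750
r_1 = 101.8594 / 346.8750 = 0.294

0.294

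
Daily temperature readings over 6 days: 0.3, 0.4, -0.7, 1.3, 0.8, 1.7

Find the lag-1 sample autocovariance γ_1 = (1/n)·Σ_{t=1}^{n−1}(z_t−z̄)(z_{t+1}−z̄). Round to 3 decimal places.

-0.035

Mean z̄ = (0.3 + 0.4 − 0.7 + 1.3 + 0.8 + 1.7)/6 = 0.6333
Σ_{t=1}^{5}(z_t−z̄)(z_{t+1}−z̄) = -0.2111
γ_1 = -0.2111 / 6 = -0.035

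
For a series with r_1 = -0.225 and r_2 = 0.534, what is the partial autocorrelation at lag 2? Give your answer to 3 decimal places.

φ_{22} = (r_2 − r_1²) / (1 − r_1²)
r_1² = (-0.225)² = 0.050625
Numerator = 0.534 − 0.0506 = 0.4834; denominator = 1 − 0.0506 = 0.9494
φ_{22} = 0.4834 / 0.9494 = 0.509

0.509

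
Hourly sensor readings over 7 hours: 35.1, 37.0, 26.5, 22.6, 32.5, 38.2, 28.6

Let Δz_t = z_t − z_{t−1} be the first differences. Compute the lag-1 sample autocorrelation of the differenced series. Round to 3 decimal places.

First differences Δz: 1.9, -10.5, -3.9, 9.9, 5.7, -9.6
Mean of differences = -1.0833
Numerator Σ(Δz_t−Δz̄)(Δz_{t+1}−Δz̄) = -15.7736
Denominator Σ(Δz_t−Δz̄)² = 344.6883
r_1(Δz) = -15.7736 / 344.6883 = -0.046

-0.046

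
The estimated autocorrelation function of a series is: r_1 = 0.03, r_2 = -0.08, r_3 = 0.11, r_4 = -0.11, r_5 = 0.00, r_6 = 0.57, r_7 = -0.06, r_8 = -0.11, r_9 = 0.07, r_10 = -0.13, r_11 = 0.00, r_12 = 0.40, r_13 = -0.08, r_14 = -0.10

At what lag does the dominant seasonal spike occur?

6

The largest autocorrelation is r_6 = 0.57, with a weaker echo at lag 12 (0.40); the remaining lags stay at or below 0.11.
The dominant spike at lag 6 indicates a seasonal period of 6.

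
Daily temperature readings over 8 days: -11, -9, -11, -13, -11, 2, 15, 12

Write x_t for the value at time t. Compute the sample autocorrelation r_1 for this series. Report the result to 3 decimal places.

0.636

Mean x̄ = (-11 − 9 − 11 − 13 − 11 + 2 + 15 + 12)/8 = -3.2500
Deviations from mean: -7.7500, -5.7500, -7.7500, -9.7500, -7.7500, 5.2500, 18.2500, 15.2500
Σ(x_t−x̄)(x_{t+1}−x̄) = (44.5625) + (44.5625) + (75.5625) + (75.5625) + (-40.6875) + (95.8125) + (278.3125) = 573.6875
Denominator Σ(x_t−x̄)² = 901.5000
r_1 = 573.6875 / 901.5000 = 0.636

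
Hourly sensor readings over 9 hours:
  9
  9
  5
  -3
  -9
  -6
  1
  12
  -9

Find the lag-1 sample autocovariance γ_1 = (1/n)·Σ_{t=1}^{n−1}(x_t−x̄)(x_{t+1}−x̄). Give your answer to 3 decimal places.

8.889

Mean x̄ = (9 + 9 + 5 − 3 − 9 − 6 + 1 + 12 − 9)/9 = 1.0000
Σ_{t=1}^{8}(x_t−x̄)(x_{t+1}−x̄) = 80.0000
γ_1 = 80.0000 / 9 = 8.889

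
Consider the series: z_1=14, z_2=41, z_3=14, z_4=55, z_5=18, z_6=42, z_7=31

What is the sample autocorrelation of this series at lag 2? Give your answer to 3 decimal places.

Mean z̄ = (14 + 41 + 14 + 55 + 18 + 42 + 31)/7 = 30.7143
Deviations from mean: -16.7143, 10.2857, -16.7143, 24.2857, -12.7143, 11.2857, 0.2857
Σ(z_t−z̄)(z_{t+2}−z̄) = (279.3673) + (249.7959) + (212.5102) + (274.0816) + (-3.6327) = 1012.1224
Denominator Σ(z_t−z̄)² = 1543.4286
r_2 = 1012.1224 / 1543.4286 = 0.656

0.656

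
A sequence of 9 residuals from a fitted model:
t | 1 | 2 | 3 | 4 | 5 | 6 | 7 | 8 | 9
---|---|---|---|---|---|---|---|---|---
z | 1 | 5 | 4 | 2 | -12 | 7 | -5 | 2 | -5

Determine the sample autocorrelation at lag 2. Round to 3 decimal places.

Mean z̄ = (1 + 5 + 4 + 2 − 12 + 7 − 5 + 2 − 5)/9 = -0.1111
Numerator Σ_{t=1}^{7}(z_t−z̄)(z_{t+2}−z̄) = 78.5309
Denominator Σ(z_t−z̄)² = 292.8889
r_2 = 78.5309 / 292.8889 = 0.268

0.268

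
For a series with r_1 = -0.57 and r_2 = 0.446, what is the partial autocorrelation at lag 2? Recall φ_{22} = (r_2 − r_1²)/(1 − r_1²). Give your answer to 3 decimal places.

0.179

φ_{22} = (r_2 − r_1²) / (1 − r_1²)
r_1² = (-0.57)² = 0.3249
Numerator = 0.446 − 0.3249 = 0.1211; denominator = 1 − 0.3249 = 0.6751
φ_{22} = 0.1211 / 0.6751 = 0.179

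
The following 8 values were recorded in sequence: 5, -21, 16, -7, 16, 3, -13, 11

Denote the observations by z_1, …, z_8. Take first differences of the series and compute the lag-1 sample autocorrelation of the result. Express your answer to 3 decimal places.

First differences Δz: -26, 37, -23, 23, -13, -16, 24
Mean of differences = 0.8571
Numerator Σ(Δz_t−Δz̄)(Δz_{t+1}−Δz̄) = -2824.5918
Denominator Σ(Δz_t−Δz̄)² = 4098.8571
r_1(Δz) = -2824.5918 / 4098.8571 = -0.689

-0.689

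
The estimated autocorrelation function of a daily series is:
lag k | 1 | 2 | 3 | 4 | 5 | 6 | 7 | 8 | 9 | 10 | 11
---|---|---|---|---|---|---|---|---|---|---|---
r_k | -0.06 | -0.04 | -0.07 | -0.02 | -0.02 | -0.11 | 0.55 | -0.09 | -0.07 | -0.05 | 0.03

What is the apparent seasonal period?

The largest autocorrelation is r_7 = 0.55; the remaining lags stay at or below 0.03.
The dominant spike at lag 7 indicates a seasonal period of 7.

7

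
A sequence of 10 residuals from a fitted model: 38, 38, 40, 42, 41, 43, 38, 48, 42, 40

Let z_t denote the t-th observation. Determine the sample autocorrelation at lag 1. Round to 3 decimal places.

-0.119

Mean z̄ = (38 + 38 + 40 + 42 + 41 + 43 + 38 + 48 + 42 + 40)/10 = 41.0000
Numerator Σ_{t=1}^{9}(z_t−z̄)(z_{t+1}−z̄) = -10.0000
Denominator Σ(z_t−z̄)² = 84.0000
r_1 = -10.0000 / 84.0000 = -0.119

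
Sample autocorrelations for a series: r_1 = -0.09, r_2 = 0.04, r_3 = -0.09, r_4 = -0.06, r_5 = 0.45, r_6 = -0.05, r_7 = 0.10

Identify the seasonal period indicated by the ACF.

The largest autocorrelation is r_5 = 0.45; the remaining lags stay at or below 0.10.
The dominant spike at lag 5 indicates a seasonal period of 5.

5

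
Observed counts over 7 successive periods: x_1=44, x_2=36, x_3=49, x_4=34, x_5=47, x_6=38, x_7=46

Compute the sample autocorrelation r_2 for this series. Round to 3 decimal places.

0.710

Mean x̄ = (44 + 36 + 49 + 34 + 47 + 38 + 46)/7 = 42.0000
Numerator Σ_{t=1}^{5}(x_t−x̄)(x_{t+2}−x̄) = 149.0000
Denominator Σ(x_t−x̄)² = 210.0000
r_2 = 149.0000 / 210.0000 = 0.710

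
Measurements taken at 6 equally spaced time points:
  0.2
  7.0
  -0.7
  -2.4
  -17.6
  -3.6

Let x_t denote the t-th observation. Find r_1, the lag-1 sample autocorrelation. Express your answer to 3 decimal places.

Mean x̄ = (0.2 + 7.0 − 0.7 − 2.4 − 17.6 − 3.6)/6 = -2.8500
Deviations from mean: 3.0500, 9.8500, 2.1500, 0.4500, -14.7500, -0.7500
Numerator Σ_{t=1}^{5}(x_t−x̄)(x_{t+1}−x̄) = 56.6125
Denominator Σ(x_t−x̄)² = 329.2750
r_1 = 56.6125 / 329.2750 = 0.172

0.172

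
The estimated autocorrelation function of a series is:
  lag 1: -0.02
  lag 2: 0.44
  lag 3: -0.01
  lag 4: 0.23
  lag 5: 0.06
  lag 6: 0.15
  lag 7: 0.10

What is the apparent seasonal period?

The largest autocorrelation is r_2 = 0.44, with weaker echoes at lags 4 (0.23) and 6 (0.15); the remaining lags stay at or below 0.10.
The dominant spike at lag 2 indicates a seasonal period of 2.

2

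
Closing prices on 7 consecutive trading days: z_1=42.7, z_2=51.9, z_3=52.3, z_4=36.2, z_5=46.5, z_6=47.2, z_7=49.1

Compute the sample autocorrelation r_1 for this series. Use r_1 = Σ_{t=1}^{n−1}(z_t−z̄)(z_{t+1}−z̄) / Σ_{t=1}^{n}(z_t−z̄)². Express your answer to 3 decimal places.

-0.248

Mean z̄ = (42.7 + 51.9 + 52.3 + 36.2 + 46.5 + 47.2 + 49.1)/7 = 46.5571
Deviations from mean: -3.8571, 5.3429, 5.7429, -10.3571, -0.0571, 0.6429, 2.5429
Numerator Σ_{t=1}^{6}(z_t−z̄)(z_{t+1}−z̄) = -47.2147
Denominator Σ(z_t−z̄)² = 190.5571
r_1 = -47.2147 / 190.5571 = -0.248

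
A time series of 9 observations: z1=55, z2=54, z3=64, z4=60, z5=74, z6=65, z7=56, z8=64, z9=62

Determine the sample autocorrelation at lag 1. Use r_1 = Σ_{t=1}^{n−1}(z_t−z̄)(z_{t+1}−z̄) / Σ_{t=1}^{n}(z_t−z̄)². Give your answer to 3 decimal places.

Mean z̄ = (55 + 54 + 64 + 60 + 74 + 65 + 56 + 64 + 62)/9 = 61.5556
Numerator Σ_{t=1}^{8}(z_t−z̄)(z_{t+1}−z̄) = 19.1358
Denominator Σ(z_t−z̄)² = 312.2222
r_1 = 19.1358 / 312.2222 = 0.061

0.061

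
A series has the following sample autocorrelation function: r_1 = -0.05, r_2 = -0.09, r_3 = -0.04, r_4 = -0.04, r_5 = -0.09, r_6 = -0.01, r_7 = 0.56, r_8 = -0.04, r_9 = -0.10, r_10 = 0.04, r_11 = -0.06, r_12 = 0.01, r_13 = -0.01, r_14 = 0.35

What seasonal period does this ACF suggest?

7

The largest autocorrelation is r_7 = 0.56, with a weaker echo at lag 14 (0.35); the remaining lags stay at or below 0.04.
The dominant spike at lag 7 indicates a seasonal period of 7.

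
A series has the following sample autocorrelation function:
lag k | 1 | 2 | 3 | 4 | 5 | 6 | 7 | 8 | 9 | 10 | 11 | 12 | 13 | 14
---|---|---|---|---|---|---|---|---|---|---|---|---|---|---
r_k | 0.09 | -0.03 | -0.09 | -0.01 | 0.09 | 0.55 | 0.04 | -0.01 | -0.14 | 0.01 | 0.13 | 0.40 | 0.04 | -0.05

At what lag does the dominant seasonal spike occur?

6

The largest autocorrelation is r_6 = 0.55, with a weaker echo at lag 12 (0.40); the remaining lags stay at or below 0.13.
The dominant spike at lag 6 indicates a seasonal period of 6.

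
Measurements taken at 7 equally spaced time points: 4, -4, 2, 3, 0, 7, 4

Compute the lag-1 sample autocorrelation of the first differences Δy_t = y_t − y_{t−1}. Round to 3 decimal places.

First differences Δy: -8, 6, 1, -3, 7, -3
Mean of differences = 0.0000
Numerator Σ(Δy_t−Δȳ)(Δy_{t+1}−Δȳ) = -87.0000
Denominator Σ(Δy_t−Δȳ)² = 168.0000
r_1(Δy) = -87.0000 / 168.0000 = -0.518

-0.518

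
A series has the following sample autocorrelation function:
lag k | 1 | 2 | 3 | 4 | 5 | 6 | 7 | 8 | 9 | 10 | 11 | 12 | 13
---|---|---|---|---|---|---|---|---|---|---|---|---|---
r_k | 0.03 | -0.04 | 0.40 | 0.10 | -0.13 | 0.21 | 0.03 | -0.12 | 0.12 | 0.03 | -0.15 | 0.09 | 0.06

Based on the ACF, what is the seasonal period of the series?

3

The largest autocorrelation is r_3 = 0.40, with a weaker echo at lag 6 (0.21); the remaining lags stay at or below 0.12.
The dominant spike at lag 3 indicates a seasonal period of 3.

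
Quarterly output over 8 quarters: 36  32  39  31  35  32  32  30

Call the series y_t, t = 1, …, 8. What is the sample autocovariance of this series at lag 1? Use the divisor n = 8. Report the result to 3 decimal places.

-3.033

Mean ȳ = (36 + 32 + 39 + 31 + 35 + 32 + 32 + 30)/8 = 33.3750
Deviations: 2.6250, -1.3750, 5.6250, -2.3750, 1.6250, -1.3750, -1.3750, -3.3750
Σ_{t=1}^{7}(y_t−ȳ)(y_{t+1}−ȳ) = -24.2656
γ_1 = -24.2656 / 8 = -3.033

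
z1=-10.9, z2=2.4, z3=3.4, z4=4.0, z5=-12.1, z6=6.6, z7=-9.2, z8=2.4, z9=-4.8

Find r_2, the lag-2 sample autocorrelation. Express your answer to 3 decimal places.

Mean z̄ = (-10.9 + 2.4 + 3.4 + 4.0 − 12.1 + 6.6 − 9.2 + 2.4 − 4.8)/9 = -2.0222
Σ(z_t−z̄)(z_{t+2}−z̄) = (-48.1373) + (26.6316) + (-54.6440) + (51.9249) + (72.3360) + (38.1294) + (19.9383) = 106.1790
Denominator Σ(z_t−z̄)² = 418.7356
r_2 = 106.1790 / 418.7356 = 0.254

0.254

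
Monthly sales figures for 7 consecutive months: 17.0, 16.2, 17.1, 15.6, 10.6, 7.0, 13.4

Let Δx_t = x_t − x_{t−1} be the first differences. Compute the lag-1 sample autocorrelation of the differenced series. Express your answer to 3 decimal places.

-0.068

First differences Δx: -0.8, 0.9, -1.5, -5.0, -3.6, 6.4
Mean of differences = -0.6000
Numerator Σ(Δx_t−Δx̄)(Δx_{t+1}−Δx̄) = -5.4900
Denominator Σ(Δx_t−Δx̄)² = 80.4600
r_1(Δx) = -5.4900 / 80.4600 = -0.068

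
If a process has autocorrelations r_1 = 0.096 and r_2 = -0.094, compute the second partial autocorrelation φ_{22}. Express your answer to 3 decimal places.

φ_{22} = (r_2 − r_1²) / (1 − r_1²)
r_1² = (0.096)² = 0.009216
Numerator = -0.094 − 0.0092 = -0.1032; denominator = 1 − 0.0092 = 0.9908
φ_{22} = -0.1032 / 0.9908 = -0.104

-0.104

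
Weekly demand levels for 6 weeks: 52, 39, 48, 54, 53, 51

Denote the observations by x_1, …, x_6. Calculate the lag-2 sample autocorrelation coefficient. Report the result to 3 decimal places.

-0.322

Mean x̄ = (52 + 39 + 48 + 54 + 53 + 51)/6 = 49.5000
Deviations from mean: 2.5000, -10.5000, -1.5000, 4.5000, 3.5000, 1.5000
Numerator Σ_{t=1}^{4}(x_t−x̄)(x_{t+2}−x̄) = -49.5000
Denominator Σ(x_t−x̄)² = 153.5000
r_2 = -49.5000 / 153.5000 = -0.322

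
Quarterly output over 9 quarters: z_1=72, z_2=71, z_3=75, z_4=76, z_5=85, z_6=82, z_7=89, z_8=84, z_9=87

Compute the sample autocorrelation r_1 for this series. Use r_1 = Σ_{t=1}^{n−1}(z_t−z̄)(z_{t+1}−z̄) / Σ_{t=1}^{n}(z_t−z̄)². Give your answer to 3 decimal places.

0.578

Mean z̄ = (72 + 71 + 75 + 76 + 85 + 82 + 89 + 84 + 87)/9 = 80.1111
Numerator Σ_{t=1}^{8}(z_t−z̄)(z_{t+1}−z̄) = 208.7654
Denominator Σ(z_t−z̄)² = 360.8889
r_1 = 208.7654 / 360.8889 = 0.578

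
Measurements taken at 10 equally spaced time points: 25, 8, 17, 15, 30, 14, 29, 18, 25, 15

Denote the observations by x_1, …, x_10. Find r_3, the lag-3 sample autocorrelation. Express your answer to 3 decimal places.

-0.559

Mean x̄ = (25 + 8 + 17 + 15 + 30 + 14 + 29 + 18 + 25 + 15)/10 = 19.6000
Σ(x_t−x̄)(x_{t+3}−x̄) = (-24.8400) + (-120.6400) + (14.5600) + (-43.2400) + (-16.6400) + (-30.2400) + (-43.2400) = -264.2800
Denominator Σ(x_t−x̄)² = 472.4000
r_3 = -264.2800 / 472.4000 = -0.559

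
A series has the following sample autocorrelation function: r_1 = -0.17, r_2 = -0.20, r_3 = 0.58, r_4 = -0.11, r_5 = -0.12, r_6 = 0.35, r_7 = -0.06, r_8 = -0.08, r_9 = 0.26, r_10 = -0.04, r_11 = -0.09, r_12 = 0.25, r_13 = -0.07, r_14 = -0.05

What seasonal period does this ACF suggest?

3

The largest autocorrelation is r_3 = 0.58, with weaker echoes at lags 6 (0.35), 9 (0.26) and 12 (0.25); the remaining lags stay at or below -0.04.
The dominant spike at lag 3 indicates a seasonal period of 3.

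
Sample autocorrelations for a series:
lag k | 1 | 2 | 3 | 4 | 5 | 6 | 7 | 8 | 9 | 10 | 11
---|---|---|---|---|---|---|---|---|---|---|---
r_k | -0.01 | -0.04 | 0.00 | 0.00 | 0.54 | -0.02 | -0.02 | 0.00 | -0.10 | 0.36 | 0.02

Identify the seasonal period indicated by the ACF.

5

The largest autocorrelation is r_5 = 0.54, with a weaker echo at lag 10 (0.36); the remaining lags stay at or below 0.02.
The dominant spike at lag 5 indicates a seasonal period of 5.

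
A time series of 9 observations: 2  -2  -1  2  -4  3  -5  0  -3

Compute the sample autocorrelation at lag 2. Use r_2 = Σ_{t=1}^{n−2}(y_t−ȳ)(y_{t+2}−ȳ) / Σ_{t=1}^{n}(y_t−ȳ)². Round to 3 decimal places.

0.508

Mean ȳ = (2 − 2 − 1 + 2 − 4 + 3 − 5 + 0 − 3)/9 = -0.8889
Σ(y_t−ȳ)(y_{t+2}−ȳ) = (-0.3210) + (-3.2099) + (0.3457) + (11.2346) + (12.7901) + (3.4568) + (8.6790) = 32.9753
Denominator Σ(y_t−ȳ)² = 64.8889
r_2 = 32.9753 / 64.8889 = 0.508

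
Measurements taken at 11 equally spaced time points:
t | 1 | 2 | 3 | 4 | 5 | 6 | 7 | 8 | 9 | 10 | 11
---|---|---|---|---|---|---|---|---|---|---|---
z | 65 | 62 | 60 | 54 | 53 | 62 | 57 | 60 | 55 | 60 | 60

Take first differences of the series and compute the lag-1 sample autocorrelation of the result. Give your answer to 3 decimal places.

-0.406

First differences Δz: -3, -2, -6, -1, 9, -5, 3, -5, 5, 0
Mean of differences = -0.5000
Numerator Σ(Δz_t−Δz̄)(Δz_{t+1}−Δz̄) = -86.2500
Denominator Σ(Δz_t−Δz̄)² = 212.5000
r_1(Δz) = -86.2500 / 212.5000 = -0.406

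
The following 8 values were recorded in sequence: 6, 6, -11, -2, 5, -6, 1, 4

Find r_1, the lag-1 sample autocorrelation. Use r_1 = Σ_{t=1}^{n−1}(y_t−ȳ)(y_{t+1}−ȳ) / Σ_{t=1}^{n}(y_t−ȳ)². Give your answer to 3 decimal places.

Mean ȳ = (6 + 6 − 11 − 2 + 5 − 6 + 1 + 4)/8 = 0.3750
Deviations from mean: 5.6250, 5.6250, -11.3750, -2.3750, 4.6250, -6.3750, 0.6250, 3.6250
Σ(y_t−ȳ)(y_{t+1}−ȳ) = (31.6406) + (-63.9844) + (27.0156) + (-10.9844) + (-29.4844) + (-3.9844) + (2.2656) = -47.5156
Denominator Σ(y_t−ȳ)² = 273.8750
r_1 = -47.5156 / 273.8750 = -0.173

-0.173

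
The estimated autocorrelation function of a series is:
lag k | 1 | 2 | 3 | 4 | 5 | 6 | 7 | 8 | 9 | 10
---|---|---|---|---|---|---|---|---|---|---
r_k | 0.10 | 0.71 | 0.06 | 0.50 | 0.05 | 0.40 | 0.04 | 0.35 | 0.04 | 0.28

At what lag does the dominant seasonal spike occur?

2

The largest autocorrelation is r_2 = 0.71, with weaker echoes at lags 4 (0.50), 6 (0.40), 8 (0.35) and 10 (0.28); the remaining lags stay at or below 0.10.
The dominant spike at lag 2 indicates a seasonal period of 2.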